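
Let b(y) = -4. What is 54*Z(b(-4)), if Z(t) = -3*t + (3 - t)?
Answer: 1026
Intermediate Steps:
Z(t) = 3 - 4*t
54*Z(b(-4)) = 54*(3 - 4*(-4)) = 54*(3 + 16) = 54*19 = 1026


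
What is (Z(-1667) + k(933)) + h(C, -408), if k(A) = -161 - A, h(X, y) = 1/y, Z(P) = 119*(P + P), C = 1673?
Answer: -162318721/408 ≈ -3.9784e+5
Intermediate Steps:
Z(P) = 238*P (Z(P) = 119*(2*P) = 238*P)
(Z(-1667) + k(933)) + h(C, -408) = (238*(-1667) + (-161 - 1*933)) + 1/(-408) = (-396746 + (-161 - 933)) - 1/408 = (-396746 - 1094) - 1/408 = -397840 - 1/408 = -162318721/408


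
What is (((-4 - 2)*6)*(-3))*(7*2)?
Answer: 1512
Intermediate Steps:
(((-4 - 2)*6)*(-3))*(7*2) = (-6*6*(-3))*14 = -36*(-3)*14 = 108*14 = 1512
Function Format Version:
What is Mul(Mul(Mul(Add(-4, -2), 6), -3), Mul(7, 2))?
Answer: 1512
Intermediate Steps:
Mul(Mul(Mul(Add(-4, -2), 6), -3), Mul(7, 2)) = Mul(Mul(Mul(-6, 6), -3), 14) = Mul(Mul(-36, -3), 14) = Mul(108, 14) = 1512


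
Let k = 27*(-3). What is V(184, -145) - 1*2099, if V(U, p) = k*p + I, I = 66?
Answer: 9712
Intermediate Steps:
k = -81
V(U, p) = 66 - 81*p (V(U, p) = -81*p + 66 = 66 - 81*p)
V(184, -145) - 1*2099 = (66 - 81*(-145)) - 1*2099 = (66 + 11745) - 2099 = 11811 - 2099 = 9712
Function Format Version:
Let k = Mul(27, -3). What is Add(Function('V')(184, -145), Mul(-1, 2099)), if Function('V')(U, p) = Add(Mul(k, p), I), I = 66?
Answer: 9712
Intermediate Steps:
k = -81
Function('V')(U, p) = Add(66, Mul(-81, p)) (Function('V')(U, p) = Add(Mul(-81, p), 66) = Add(66, Mul(-81, p)))
Add(Function('V')(184, -145), Mul(-1, 2099)) = Add(Add(66, Mul(-81, -145)), Mul(-1, 2099)) = Add(Add(66, 11745), -2099) = Add(11811, -2099) = 9712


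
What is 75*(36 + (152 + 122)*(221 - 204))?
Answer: 352050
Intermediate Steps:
75*(36 + (152 + 122)*(221 - 204)) = 75*(36 + 274*17) = 75*(36 + 4658) = 75*4694 = 352050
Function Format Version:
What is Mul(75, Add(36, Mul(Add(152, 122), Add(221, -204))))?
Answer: 352050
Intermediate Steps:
Mul(75, Add(36, Mul(Add(152, 122), Add(221, -204)))) = Mul(75, Add(36, Mul(274, 17))) = Mul(75, Add(36, 4658)) = Mul(75, 4694) = 352050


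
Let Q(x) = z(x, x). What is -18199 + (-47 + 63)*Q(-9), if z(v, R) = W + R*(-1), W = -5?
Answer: -18135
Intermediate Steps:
z(v, R) = -5 - R (z(v, R) = -5 + R*(-1) = -5 - R)
Q(x) = -5 - x
-18199 + (-47 + 63)*Q(-9) = -18199 + (-47 + 63)*(-5 - 1*(-9)) = -18199 + 16*(-5 + 9) = -18199 + 16*4 = -18199 + 64 = -18135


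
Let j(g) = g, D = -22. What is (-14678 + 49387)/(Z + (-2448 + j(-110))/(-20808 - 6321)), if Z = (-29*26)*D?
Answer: 941620461/450018410 ≈ 2.0924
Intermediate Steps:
Z = 16588 (Z = -29*26*(-22) = -754*(-22) = 16588)
(-14678 + 49387)/(Z + (-2448 + j(-110))/(-20808 - 6321)) = (-14678 + 49387)/(16588 + (-2448 - 110)/(-20808 - 6321)) = 34709/(16588 - 2558/(-27129)) = 34709/(16588 - 2558*(-1/27129)) = 34709/(16588 + 2558/27129) = 34709/(450018410/27129) = 34709*(27129/450018410) = 941620461/450018410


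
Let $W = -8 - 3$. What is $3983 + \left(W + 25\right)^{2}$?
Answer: $4179$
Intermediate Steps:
$W = -11$
$3983 + \left(W + 25\right)^{2} = 3983 + \left(-11 + 25\right)^{2} = 3983 + 14^{2} = 3983 + 196 = 4179$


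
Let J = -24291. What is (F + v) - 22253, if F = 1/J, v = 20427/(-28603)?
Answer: -15461779881529/694795473 ≈ -22254.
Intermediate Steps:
v = -20427/28603 (v = 20427*(-1/28603) = -20427/28603 ≈ -0.71416)
F = -1/24291 (F = 1/(-24291) = -1/24291 ≈ -4.1167e-5)
(F + v) - 22253 = (-1/24291 - 20427/28603) - 22253 = -496220860/694795473 - 22253 = -15461779881529/694795473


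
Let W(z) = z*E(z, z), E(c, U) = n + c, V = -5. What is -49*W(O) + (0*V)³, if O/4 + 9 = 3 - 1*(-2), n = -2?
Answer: -14112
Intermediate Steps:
E(c, U) = -2 + c
O = -16 (O = -36 + 4*(3 - 1*(-2)) = -36 + 4*(3 + 2) = -36 + 4*5 = -36 + 20 = -16)
W(z) = z*(-2 + z)
-49*W(O) + (0*V)³ = -(-784)*(-2 - 16) + (0*(-5))³ = -(-784)*(-18) + 0³ = -49*288 + 0 = -14112 + 0 = -14112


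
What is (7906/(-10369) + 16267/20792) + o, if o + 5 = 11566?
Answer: 2492466270099/215592248 ≈ 11561.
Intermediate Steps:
o = 11561 (o = -5 + 11566 = 11561)
(7906/(-10369) + 16267/20792) + o = (7906/(-10369) + 16267/20792) + 11561 = (7906*(-1/10369) + 16267*(1/20792)) + 11561 = (-7906/10369 + 16267/20792) + 11561 = 4290971/215592248 + 11561 = 2492466270099/215592248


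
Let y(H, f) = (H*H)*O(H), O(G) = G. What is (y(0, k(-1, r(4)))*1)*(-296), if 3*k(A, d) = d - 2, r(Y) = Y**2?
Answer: 0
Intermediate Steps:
k(A, d) = -2/3 + d/3 (k(A, d) = (d - 2)/3 = (-2 + d)/3 = -2/3 + d/3)
y(H, f) = H**3 (y(H, f) = (H*H)*H = H**2*H = H**3)
(y(0, k(-1, r(4)))*1)*(-296) = (0**3*1)*(-296) = (0*1)*(-296) = 0*(-296) = 0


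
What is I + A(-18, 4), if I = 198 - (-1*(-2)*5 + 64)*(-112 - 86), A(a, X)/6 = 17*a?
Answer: 13014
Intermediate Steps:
A(a, X) = 102*a (A(a, X) = 6*(17*a) = 102*a)
I = 14850 (I = 198 - (2*5 + 64)*(-198) = 198 - (10 + 64)*(-198) = 198 - 74*(-198) = 198 - 1*(-14652) = 198 + 14652 = 14850)
I + A(-18, 4) = 14850 + 102*(-18) = 14850 - 1836 = 13014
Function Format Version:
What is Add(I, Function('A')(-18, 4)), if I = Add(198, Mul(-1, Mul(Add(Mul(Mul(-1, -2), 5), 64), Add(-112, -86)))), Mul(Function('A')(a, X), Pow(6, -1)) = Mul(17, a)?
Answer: 13014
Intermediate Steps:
Function('A')(a, X) = Mul(102, a) (Function('A')(a, X) = Mul(6, Mul(17, a)) = Mul(102, a))
I = 14850 (I = Add(198, Mul(-1, Mul(Add(Mul(2, 5), 64), -198))) = Add(198, Mul(-1, Mul(Add(10, 64), -198))) = Add(198, Mul(-1, Mul(74, -198))) = Add(198, Mul(-1, -14652)) = Add(198, 14652) = 14850)
Add(I, Function('A')(-18, 4)) = Add(14850, Mul(102, -18)) = Add(14850, -1836) = 13014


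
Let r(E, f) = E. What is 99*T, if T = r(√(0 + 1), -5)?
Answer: 99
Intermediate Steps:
T = 1 (T = √(0 + 1) = √1 = 1)
99*T = 99*1 = 99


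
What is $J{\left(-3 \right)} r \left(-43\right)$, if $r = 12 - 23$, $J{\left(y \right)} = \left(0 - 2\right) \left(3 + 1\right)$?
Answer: $-3784$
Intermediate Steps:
$J{\left(y \right)} = -8$ ($J{\left(y \right)} = \left(-2\right) 4 = -8$)
$r = -11$ ($r = 12 - 23 = -11$)
$J{\left(-3 \right)} r \left(-43\right) = \left(-8\right) \left(-11\right) \left(-43\right) = 88 \left(-43\right) = -3784$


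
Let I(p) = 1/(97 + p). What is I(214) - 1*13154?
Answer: -4090893/311 ≈ -13154.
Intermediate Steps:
I(214) - 1*13154 = 1/(97 + 214) - 1*13154 = 1/311 - 13154 = -4090893/311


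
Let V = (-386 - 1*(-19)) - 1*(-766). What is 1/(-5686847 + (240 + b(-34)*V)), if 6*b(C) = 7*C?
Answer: -1/5702434 ≈ -1.7536e-7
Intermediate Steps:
b(C) = 7*C/6 (b(C) = (7*C)/6 = 7*C/6)
V = 399 (V = (-386 + 19) + 766 = -367 + 766 = 399)
1/(-5686847 + (240 + b(-34)*V)) = 1/(-5686847 + (240 + ((7/6)*(-34))*399)) = 1/(-5686847 + (240 - 119/3*399)) = 1/(-5686847 + (240 - 15827)) = 1/(-5686847 - 15587) = 1/(-5702434) = -1/5702434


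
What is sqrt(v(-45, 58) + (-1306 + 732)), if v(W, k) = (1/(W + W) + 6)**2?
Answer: I*sqrt(4358879)/90 ≈ 23.198*I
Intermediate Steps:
v(W, k) = (6 + 1/(2*W))**2 (v(W, k) = (1/(2*W) + 6)**2 = (6 + 1/(2*W))**2)
sqrt(v(-45, 58) + (-1306 + 732)) = sqrt((1/4)*(1 + 12*(-45))**2/(-45)**2 + (-1306 + 732)) = sqrt((1/4)*(1/2025)*(1 - 540)**2 - 574) = sqrt((1/4)*(1/2025)*(-539)**2 - 574) = sqrt((1/4)*(1/2025)*290521 - 574) = sqrt(290521/8100 - 574) = sqrt(-4358879/8100) = I*sqrt(4358879)/90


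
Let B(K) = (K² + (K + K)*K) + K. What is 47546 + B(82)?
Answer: 67800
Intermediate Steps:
B(K) = K + 3*K² (B(K) = (K² + (2*K)*K) + K = (K² + 2*K²) + K = 3*K² + K = K + 3*K²)
47546 + B(82) = 47546 + 82*(1 + 3*82) = 47546 + 82*(1 + 246) = 47546 + 82*247 = 47546 + 20254 = 67800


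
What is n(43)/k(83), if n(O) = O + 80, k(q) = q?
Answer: 123/83 ≈ 1.4819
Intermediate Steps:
n(O) = 80 + O
n(43)/k(83) = (80 + 43)/83 = 123*(1/83) = 123/83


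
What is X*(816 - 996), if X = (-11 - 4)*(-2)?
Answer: -5400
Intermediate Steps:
X = 30 (X = -15*(-2) = 30)
X*(816 - 996) = 30*(816 - 996) = 30*(-180) = -5400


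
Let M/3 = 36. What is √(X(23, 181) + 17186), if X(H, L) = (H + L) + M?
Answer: √17498 ≈ 132.28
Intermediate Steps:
M = 108 (M = 3*36 = 108)
X(H, L) = 108 + H + L (X(H, L) = (H + L) + 108 = 108 + H + L)
√(X(23, 181) + 17186) = √((108 + 23 + 181) + 17186) = √(312 + 17186) = √17498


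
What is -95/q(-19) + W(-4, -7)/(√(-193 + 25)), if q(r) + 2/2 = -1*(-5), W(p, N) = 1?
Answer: -95/4 - I*√42/84 ≈ -23.75 - 0.077152*I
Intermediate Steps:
q(r) = 4 (q(r) = -1 - 1*(-5) = -1 + 5 = 4)
-95/q(-19) + W(-4, -7)/(√(-193 + 25)) = -95/4 + 1/√(-193 + 25) = -95*¼ + 1/√(-168) = -95/4 + 1/(2*I*√42) = -95/4 + 1*(-I*√42/84) = -95/4 - I*√42/84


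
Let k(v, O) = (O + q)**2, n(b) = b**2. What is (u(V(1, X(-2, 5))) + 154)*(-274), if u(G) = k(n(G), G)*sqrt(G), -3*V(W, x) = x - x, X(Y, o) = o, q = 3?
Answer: -42196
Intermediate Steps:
k(v, O) = (3 + O)**2 (k(v, O) = (O + 3)**2 = (3 + O)**2)
V(W, x) = 0 (V(W, x) = -(x - x)/3 = -1/3*0 = 0)
u(G) = sqrt(G)*(3 + G)**2 (u(G) = (3 + G)**2*sqrt(G) = sqrt(G)*(3 + G)**2)
(u(V(1, X(-2, 5))) + 154)*(-274) = (sqrt(0)*(3 + 0)**2 + 154)*(-274) = (0*3**2 + 154)*(-274) = (0*9 + 154)*(-274) = (0 + 154)*(-274) = 154*(-274) = -42196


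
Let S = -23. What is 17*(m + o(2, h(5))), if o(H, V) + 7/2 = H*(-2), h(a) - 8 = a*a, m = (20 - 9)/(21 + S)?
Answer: -221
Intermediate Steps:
m = -11/2 (m = (20 - 9)/(21 - 23) = 11/(-2) = 11*(-1/2) = -11/2 ≈ -5.5000)
h(a) = 8 + a**2 (h(a) = 8 + a*a = 8 + a**2)
o(H, V) = -7/2 - 2*H (o(H, V) = -7/2 + H*(-2) = -7/2 - 2*H)
17*(m + o(2, h(5))) = 17*(-11/2 + (-7/2 - 2*2)) = 17*(-11/2 + (-7/2 - 4)) = 17*(-11/2 - 15/2) = 17*(-13) = -221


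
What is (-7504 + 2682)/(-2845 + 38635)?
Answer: -2411/17895 ≈ -0.13473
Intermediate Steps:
(-7504 + 2682)/(-2845 + 38635) = -4822/35790 = -4822*1/35790 = -2411/17895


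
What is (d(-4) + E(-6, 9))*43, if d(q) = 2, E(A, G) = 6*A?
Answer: -1462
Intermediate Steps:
(d(-4) + E(-6, 9))*43 = (2 + 6*(-6))*43 = (2 - 36)*43 = -34*43 = -1462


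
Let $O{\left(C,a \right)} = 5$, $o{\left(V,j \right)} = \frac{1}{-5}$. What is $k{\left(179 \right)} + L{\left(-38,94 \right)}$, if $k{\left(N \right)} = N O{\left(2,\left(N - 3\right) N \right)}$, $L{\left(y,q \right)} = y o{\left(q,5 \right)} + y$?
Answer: $\frac{4323}{5} \approx 864.6$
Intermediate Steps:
$o{\left(V,j \right)} = - \frac{1}{5}$
$L{\left(y,q \right)} = \frac{4 y}{5}$ ($L{\left(y,q \right)} = y \left(- \frac{1}{5}\right) + y = - \frac{y}{5} + y = \frac{4 y}{5}$)
$k{\left(N \right)} = 5 N$ ($k{\left(N \right)} = N 5 = 5 N$)
$k{\left(179 \right)} + L{\left(-38,94 \right)} = 5 \cdot 179 + \frac{4}{5} \left(-38\right) = 895 - \frac{152}{5} = \frac{4323}{5}$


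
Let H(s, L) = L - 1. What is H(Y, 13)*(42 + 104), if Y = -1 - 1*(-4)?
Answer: 1752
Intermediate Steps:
Y = 3 (Y = -1 + 4 = 3)
H(s, L) = -1 + L
H(Y, 13)*(42 + 104) = (-1 + 13)*(42 + 104) = 12*146 = 1752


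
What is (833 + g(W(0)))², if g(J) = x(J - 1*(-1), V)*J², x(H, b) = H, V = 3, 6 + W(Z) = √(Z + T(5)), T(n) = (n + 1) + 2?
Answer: 353817 + 215072*√2 ≈ 6.5798e+5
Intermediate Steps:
T(n) = 3 + n (T(n) = (1 + n) + 2 = 3 + n)
W(Z) = -6 + √(8 + Z) (W(Z) = -6 + √(Z + (3 + 5)) = -6 + √(Z + 8) = -6 + √(8 + Z))
g(J) = J²*(1 + J) (g(J) = (J - 1*(-1))*J² = (J + 1)*J² = (1 + J)*J² = J²*(1 + J))
(833 + g(W(0)))² = (833 + (-6 + √(8 + 0))²*(1 + (-6 + √(8 + 0))))² = (833 + (-6 + √8)²*(1 + (-6 + √8)))² = (833 + (-6 + 2*√2)²*(1 + (-6 + 2*√2)))² = (833 + (-6 + 2*√2)²*(-5 + 2*√2))²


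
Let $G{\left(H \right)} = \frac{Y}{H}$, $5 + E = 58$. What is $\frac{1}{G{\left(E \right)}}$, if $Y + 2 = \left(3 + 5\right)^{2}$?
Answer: $\frac{53}{62} \approx 0.85484$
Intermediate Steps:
$E = 53$ ($E = -5 + 58 = 53$)
$Y = 62$ ($Y = -2 + \left(3 + 5\right)^{2} = -2 + 8^{2} = -2 + 64 = 62$)
$G{\left(H \right)} = \frac{62}{H}$
$\frac{1}{G{\left(E \right)}} = \frac{1}{62 \cdot \frac{1}{53}} = \frac{1}{\frac{62}{53}} = \frac{53}{62}$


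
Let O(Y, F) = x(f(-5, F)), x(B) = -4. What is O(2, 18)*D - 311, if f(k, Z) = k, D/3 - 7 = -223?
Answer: 2281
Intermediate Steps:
D = -648 (D = 21 + 3*(-223) = 21 - 669 = -648)
O(Y, F) = -4
O(2, 18)*D - 311 = -4*(-648) - 311 = 2592 - 311 = 2281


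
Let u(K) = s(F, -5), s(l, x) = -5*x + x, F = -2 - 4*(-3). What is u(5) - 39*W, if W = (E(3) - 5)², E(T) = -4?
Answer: -3139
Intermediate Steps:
W = 81 (W = (-4 - 5)² = (-9)² = 81)
F = 10 (F = -2 + 12 = 10)
s(l, x) = -4*x
u(K) = 20 (u(K) = -4*(-5) = 20)
u(5) - 39*W = 20 - 39*81 = 20 - 3159 = -3139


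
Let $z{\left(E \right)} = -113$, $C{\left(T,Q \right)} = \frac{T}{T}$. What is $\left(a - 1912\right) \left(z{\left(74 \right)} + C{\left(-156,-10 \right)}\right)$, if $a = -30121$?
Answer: $3587696$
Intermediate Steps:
$C{\left(T,Q \right)} = 1$
$\left(a - 1912\right) \left(z{\left(74 \right)} + C{\left(-156,-10 \right)}\right) = \left(-30121 - 1912\right) \left(-113 + 1\right) = \left(-30121 - 1912\right) \left(-112\right) = \left(-32033\right) \left(-112\right) = 3587696$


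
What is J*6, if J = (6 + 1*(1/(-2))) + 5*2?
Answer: 93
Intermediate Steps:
J = 31/2 (J = (6 + 1*(1*(-½))) + 10 = (6 + 1*(-½)) + 10 = (6 - ½) + 10 = 11/2 + 10 = 31/2 ≈ 15.500)
J*6 = (31/2)*6 = 93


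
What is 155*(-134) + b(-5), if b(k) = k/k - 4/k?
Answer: -103841/5 ≈ -20768.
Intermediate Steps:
b(k) = 1 - 4/k
155*(-134) + b(-5) = 155*(-134) + (-4 - 5)/(-5) = -20770 - ⅕*(-9) = -20770 + 9/5 = -103841/5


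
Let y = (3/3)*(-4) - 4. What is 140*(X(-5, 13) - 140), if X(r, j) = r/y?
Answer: -39025/2 ≈ -19513.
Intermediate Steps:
y = -8 (y = (3*(1/3))*(-4) - 4 = 1*(-4) - 4 = -4 - 4 = -8)
X(r, j) = -r/8 (X(r, j) = r/(-8) = r*(-1/8) = -r/8)
140*(X(-5, 13) - 140) = 140*(-1/8*(-5) - 140) = 140*(5/8 - 140) = 140*(-1115/8) = -39025/2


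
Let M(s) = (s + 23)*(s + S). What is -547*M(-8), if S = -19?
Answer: 221535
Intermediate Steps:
M(s) = (-19 + s)*(23 + s) (M(s) = (s + 23)*(s - 19) = (23 + s)*(-19 + s) = (-19 + s)*(23 + s))
-547*M(-8) = -547*(-437 + (-8)**2 + 4*(-8)) = -547*(-437 + 64 - 32) = -547*(-405) = 221535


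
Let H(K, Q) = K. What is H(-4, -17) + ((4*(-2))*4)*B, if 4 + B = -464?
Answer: 14972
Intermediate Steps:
B = -468 (B = -4 - 464 = -468)
H(-4, -17) + ((4*(-2))*4)*B = -4 + ((4*(-2))*4)*(-468) = -4 - 8*4*(-468) = -4 - 32*(-468) = -4 + 14976 = 14972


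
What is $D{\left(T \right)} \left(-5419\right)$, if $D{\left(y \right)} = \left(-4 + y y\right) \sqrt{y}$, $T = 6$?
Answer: $- 173408 \sqrt{6} \approx -4.2476 \cdot 10^{5}$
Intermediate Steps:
$D{\left(y \right)} = \sqrt{y} \left(-4 + y^{2}\right)$ ($D{\left(y \right)} = \left(-4 + y^{2}\right) \sqrt{y} = \sqrt{y} \left(-4 + y^{2}\right)$)
$D{\left(T \right)} \left(-5419\right) = \sqrt{6} \left(-4 + 6^{2}\right) \left(-5419\right) = \sqrt{6} \left(-4 + 36\right) \left(-5419\right) = \sqrt{6} \cdot 32 \left(-5419\right) = 32 \sqrt{6} \left(-5419\right) = - 173408 \sqrt{6}$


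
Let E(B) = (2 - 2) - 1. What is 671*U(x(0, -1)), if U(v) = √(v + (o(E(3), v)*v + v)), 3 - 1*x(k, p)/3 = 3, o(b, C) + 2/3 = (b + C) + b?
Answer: 0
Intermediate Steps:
E(B) = -1 (E(B) = 0 - 1 = -1)
o(b, C) = -⅔ + C + 2*b (o(b, C) = -⅔ + ((b + C) + b) = -⅔ + ((C + b) + b) = -⅔ + (C + 2*b) = -⅔ + C + 2*b)
x(k, p) = 0 (x(k, p) = 9 - 3*3 = 9 - 9 = 0)
U(v) = √(2*v + v*(-8/3 + v)) (U(v) = √(v + ((-⅔ + v + 2*(-1))*v + v)) = √(v + ((-⅔ + v - 2)*v + v)) = √(v + ((-8/3 + v)*v + v)) = √(v + (v*(-8/3 + v) + v)) = √(v + (v + v*(-8/3 + v))) = √(2*v + v*(-8/3 + v)))
671*U(x(0, -1)) = 671*√(0*(-⅔ + 0)) = 671*√(0*(-⅔)) = 671*√0 = 671*0 = 0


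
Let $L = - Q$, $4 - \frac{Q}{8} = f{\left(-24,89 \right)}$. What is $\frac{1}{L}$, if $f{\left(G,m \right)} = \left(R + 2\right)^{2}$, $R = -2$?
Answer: $- \frac{1}{32} \approx -0.03125$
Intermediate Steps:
$f{\left(G,m \right)} = 0$ ($f{\left(G,m \right)} = \left(-2 + 2\right)^{2} = 0^{2} = 0$)
$Q = 32$ ($Q = 32 - 0 = 32 + 0 = 32$)
$L = -32$ ($L = \left(-1\right) 32 = -32$)
$\frac{1}{L} = \frac{1}{-32} = - \frac{1}{32}$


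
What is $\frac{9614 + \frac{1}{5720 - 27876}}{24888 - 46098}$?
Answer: $- \frac{213007783}{469928760} \approx -0.45328$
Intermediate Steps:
$\frac{9614 + \frac{1}{5720 - 27876}}{24888 - 46098} = \frac{9614 + \frac{1}{-22156}}{24888 - 46098} = \frac{9614 - \frac{1}{22156}}{24888 - 46098} = \frac{213007783}{22156 \left(-21210\right)} = \frac{213007783}{22156} \left(- \frac{1}{21210}\right) = - \frac{213007783}{469928760}$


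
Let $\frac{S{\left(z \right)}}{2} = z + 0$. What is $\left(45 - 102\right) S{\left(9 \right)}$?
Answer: $-1026$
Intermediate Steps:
$S{\left(z \right)} = 2 z$ ($S{\left(z \right)} = 2 \left(z + 0\right) = 2 z$)
$\left(45 - 102\right) S{\left(9 \right)} = \left(45 - 102\right) 2 \cdot 9 = \left(45 - 102\right) 18 = \left(-57\right) 18 = -1026$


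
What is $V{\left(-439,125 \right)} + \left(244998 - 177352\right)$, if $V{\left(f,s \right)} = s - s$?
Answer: $67646$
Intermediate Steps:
$V{\left(f,s \right)} = 0$
$V{\left(-439,125 \right)} + \left(244998 - 177352\right) = 0 + \left(244998 - 177352\right) = 0 + 67646 = 67646$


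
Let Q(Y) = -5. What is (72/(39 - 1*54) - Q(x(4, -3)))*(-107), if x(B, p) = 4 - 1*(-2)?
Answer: -107/5 ≈ -21.400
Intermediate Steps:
x(B, p) = 6 (x(B, p) = 4 + 2 = 6)
(72/(39 - 1*54) - Q(x(4, -3)))*(-107) = (72/(39 - 1*54) - 1*(-5))*(-107) = (72/(39 - 54) + 5)*(-107) = (72/(-15) + 5)*(-107) = (72*(-1/15) + 5)*(-107) = (-24/5 + 5)*(-107) = (⅕)*(-107) = -107/5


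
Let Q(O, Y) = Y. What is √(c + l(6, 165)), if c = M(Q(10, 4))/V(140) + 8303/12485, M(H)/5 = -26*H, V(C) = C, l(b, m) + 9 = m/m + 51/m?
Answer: 2*I*√20508023305/87395 ≈ 3.2772*I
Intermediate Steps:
l(b, m) = -8 + 51/m (l(b, m) = -9 + (m/m + 51/m) = -9 + (1 + 51/m) = -8 + 51/m)
M(H) = -130*H (M(H) = 5*(-26*H) = -130*H)
c = -266489/87395 (c = -130*4/140 + 8303/12485 = -520*1/140 + 8303*(1/12485) = -26/7 + 8303/12485 = -266489/87395 ≈ -3.0492)
√(c + l(6, 165)) = √(-266489/87395 + (-8 + 51/165)) = √(-266489/87395 + (-8 + 51*(1/165))) = √(-266489/87395 + (-8 + 17/55)) = √(-266489/87395 - 423/55) = √(-938636/87395) = 2*I*√20508023305/87395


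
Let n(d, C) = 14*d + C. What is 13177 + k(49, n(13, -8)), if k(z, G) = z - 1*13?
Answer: 13213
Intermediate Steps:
n(d, C) = C + 14*d
k(z, G) = -13 + z (k(z, G) = z - 13 = -13 + z)
13177 + k(49, n(13, -8)) = 13177 + (-13 + 49) = 13177 + 36 = 13213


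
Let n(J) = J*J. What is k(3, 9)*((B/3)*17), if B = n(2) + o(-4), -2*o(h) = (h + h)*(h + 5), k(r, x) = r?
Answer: 136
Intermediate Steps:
n(J) = J²
o(h) = -h*(5 + h) (o(h) = -(h + h)*(h + 5)/2 = -2*h*(5 + h)/2 = -h*(5 + h))
B = 8 (B = 2² - 1*(-4)*(5 - 4) = 4 - 1*(-4)*1 = 4 + 4 = 8)
k(3, 9)*((B/3)*17) = 3*((8/3)*17) = 3*(136/3) = 136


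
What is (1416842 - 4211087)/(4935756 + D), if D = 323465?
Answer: -2794245/5259221 ≈ -0.53130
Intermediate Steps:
(1416842 - 4211087)/(4935756 + D) = (1416842 - 4211087)/(4935756 + 323465) = -2794245/5259221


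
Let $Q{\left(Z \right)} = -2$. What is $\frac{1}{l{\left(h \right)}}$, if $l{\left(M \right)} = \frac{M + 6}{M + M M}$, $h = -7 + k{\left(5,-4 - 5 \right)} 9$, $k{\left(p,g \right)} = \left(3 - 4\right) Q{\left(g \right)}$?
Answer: $\frac{132}{17} \approx 7.7647$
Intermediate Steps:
$k{\left(p,g \right)} = 2$ ($k{\left(p,g \right)} = \left(3 - 4\right) \left(-2\right) = \left(-1\right) \left(-2\right) = 2$)
$h = 11$ ($h = -7 + 2 \cdot 9 = -7 + 18 = 11$)
$l{\left(M \right)} = \frac{6 + M}{M + M^{2}}$
$\frac{1}{l{\left(h \right)}} = \frac{1}{\frac{1}{11} \frac{1}{1 + 11} \left(6 + 11\right)} = \frac{1}{\frac{1}{11} \cdot \frac{1}{12} \cdot 17} = \frac{1}{\frac{17}{132}} = \frac{132}{17}$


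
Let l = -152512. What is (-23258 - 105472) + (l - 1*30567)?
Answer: -311809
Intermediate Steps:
(-23258 - 105472) + (l - 1*30567) = (-23258 - 105472) + (-152512 - 1*30567) = -128730 + (-152512 - 30567) = -128730 - 183079 = -311809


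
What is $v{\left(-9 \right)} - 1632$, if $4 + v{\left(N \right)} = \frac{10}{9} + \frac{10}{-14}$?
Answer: $- \frac{103043}{63} \approx -1635.6$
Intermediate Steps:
$v{\left(N \right)} = - \frac{227}{63}$ ($v{\left(N \right)} = -4 + \left(\frac{10}{9} + \frac{10}{-14}\right) = -4 + \left(10 \cdot \frac{1}{9} + 10 \left(- \frac{1}{14}\right)\right) = -4 + \left(\frac{10}{9} - \frac{5}{7}\right) = -4 + \frac{25}{63} = - \frac{227}{63}$)
$v{\left(-9 \right)} - 1632 = - \frac{227}{63} - 1632 = - \frac{103043}{63}$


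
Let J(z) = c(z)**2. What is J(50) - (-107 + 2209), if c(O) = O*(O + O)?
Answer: 24997898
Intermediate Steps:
c(O) = 2*O**2 (c(O) = O*(2*O) = 2*O**2)
J(z) = 4*z**4 (J(z) = (2*z**2)**2 = 4*z**4)
J(50) - (-107 + 2209) = 4*50**4 - (-107 + 2209) = 4*6250000 - 1*2102 = 25000000 - 2102 = 24997898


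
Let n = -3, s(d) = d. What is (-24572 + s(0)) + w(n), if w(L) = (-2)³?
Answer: -24580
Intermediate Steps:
w(L) = -8
(-24572 + s(0)) + w(n) = (-24572 + 0) - 8 = -24572 - 8 = -24580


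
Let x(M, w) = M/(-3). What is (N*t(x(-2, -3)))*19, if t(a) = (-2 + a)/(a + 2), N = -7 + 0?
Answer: 133/2 ≈ 66.500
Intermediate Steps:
N = -7
x(M, w) = -M/3 (x(M, w) = M*(-⅓) = -M/3)
t(a) = (-2 + a)/(2 + a)
(N*t(x(-2, -3)))*19 = -7*(-2 - ⅓*(-2))/(2 - ⅓*(-2))*19 = -7*(-2 + ⅔)/(2 + ⅔)*19 = -7*(-4)/(8/3*3)*19 = -21*(-4)/(8*3)*19 = -7*(-½)*19 = (7/2)*19 = 133/2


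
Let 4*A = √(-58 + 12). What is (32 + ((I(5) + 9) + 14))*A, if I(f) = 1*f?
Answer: 15*I*√46 ≈ 101.73*I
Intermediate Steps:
I(f) = f
A = I*√46/4 (A = √(-58 + 12)/4 = √(-46)/4 = (I*√46)/4 = I*√46/4 ≈ 1.6956*I)
(32 + ((I(5) + 9) + 14))*A = (32 + ((5 + 9) + 14))*(I*√46/4) = (32 + (14 + 14))*(I*√46/4) = (32 + 28)*(I*√46/4) = 60*(I*√46/4) = 15*I*√46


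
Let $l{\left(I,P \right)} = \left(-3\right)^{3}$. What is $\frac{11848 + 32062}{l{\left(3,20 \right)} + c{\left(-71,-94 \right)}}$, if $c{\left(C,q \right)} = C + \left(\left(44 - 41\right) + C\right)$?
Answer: $- \frac{21955}{83} \approx -264.52$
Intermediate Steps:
$l{\left(I,P \right)} = -27$
$c{\left(C,q \right)} = 3 + 2 C$ ($c{\left(C,q \right)} = C + \left(3 + C\right) = 3 + 2 C$)
$\frac{11848 + 32062}{l{\left(3,20 \right)} + c{\left(-71,-94 \right)}} = \frac{11848 + 32062}{-27 + \left(3 + 2 \left(-71\right)\right)} = \frac{43910}{-27 + \left(3 - 142\right)} = \frac{43910}{-27 - 139} = \frac{43910}{-166} = 43910 \left(- \frac{1}{166}\right) = - \frac{21955}{83}$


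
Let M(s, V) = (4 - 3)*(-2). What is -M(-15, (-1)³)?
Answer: 2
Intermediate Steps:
M(s, V) = -2 (M(s, V) = 1*(-2) = -2)
-M(-15, (-1)³) = -1*(-2) = 2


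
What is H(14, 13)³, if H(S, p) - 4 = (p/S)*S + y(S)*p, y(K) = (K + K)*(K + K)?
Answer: 1064019559329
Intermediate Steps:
y(K) = 4*K² (y(K) = (2*K)*(2*K) = 4*K²)
H(S, p) = 4 + p + 4*p*S² (H(S, p) = 4 + ((p/S)*S + (4*S²)*p) = 4 + (p + 4*p*S²) = 4 + p + 4*p*S²)
H(14, 13)³ = (4 + 13 + 4*13*14²)³ = (4 + 13 + 4*13*196)³ = (4 + 13 + 10192)³ = 10209³ = 1064019559329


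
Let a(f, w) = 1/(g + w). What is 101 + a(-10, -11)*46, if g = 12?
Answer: 147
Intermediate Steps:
a(f, w) = 1/(12 + w)
101 + a(-10, -11)*46 = 101 + 46/(12 - 11) = 101 + 46/1 = 101 + 1*46 = 101 + 46 = 147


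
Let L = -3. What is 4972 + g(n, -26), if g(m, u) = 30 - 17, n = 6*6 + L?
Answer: 4985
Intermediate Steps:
n = 33 (n = 6*6 - 3 = 36 - 3 = 33)
g(m, u) = 13
4972 + g(n, -26) = 4972 + 13 = 4985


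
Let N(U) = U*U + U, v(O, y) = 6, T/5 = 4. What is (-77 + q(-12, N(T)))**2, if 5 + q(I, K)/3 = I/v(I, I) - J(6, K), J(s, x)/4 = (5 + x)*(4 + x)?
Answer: 4676397600004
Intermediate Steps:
T = 20 (T = 5*4 = 20)
J(s, x) = 4*(4 + x)*(5 + x) (J(s, x) = 4*((5 + x)*(4 + x)) = 4*((4 + x)*(5 + x)) = 4*(4 + x)*(5 + x))
N(U) = U + U**2 (N(U) = U**2 + U = U + U**2)
q(I, K) = -255 + I/2 - 108*K - 12*K**2 (q(I, K) = -15 + 3*(I/6 - (80 + 4*K**2 + 36*K)) = -15 + 3*(I*(1/6) + (-80 - 36*K - 4*K**2)) = -15 + 3*(I/6 + (-80 - 36*K - 4*K**2)) = -15 + 3*(-80 - 36*K - 4*K**2 + I/6) = -15 + (-240 + I/2 - 108*K - 12*K**2) = -255 + I/2 - 108*K - 12*K**2)
(-77 + q(-12, N(T)))**2 = (-77 + (-255 + (1/2)*(-12) - 2160*(1 + 20) - 12*400*(1 + 20)**2))**2 = (-77 + (-255 - 6 - 2160*21 - 12*(20*21)**2))**2 = (-77 + (-255 - 6 - 108*420 - 12*420**2))**2 = (-77 + (-255 - 6 - 45360 - 12*176400))**2 = (-77 + (-255 - 6 - 45360 - 2116800))**2 = (-77 - 2162421)**2 = (-2162498)**2 = 4676397600004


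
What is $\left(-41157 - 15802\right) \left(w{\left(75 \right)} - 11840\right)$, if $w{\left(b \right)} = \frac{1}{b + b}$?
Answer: $\frac{101159127041}{150} \approx 6.7439 \cdot 10^{8}$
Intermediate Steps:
$w{\left(b \right)} = \frac{1}{2 b}$
$\left(-41157 - 15802\right) \left(w{\left(75 \right)} - 11840\right) = \left(-41157 - 15802\right) \left(\frac{1}{2 \cdot 75} - 11840\right) = - 56959 \left(\frac{1}{2} \cdot \frac{1}{75} - 11840\right) = - 56959 \left(\frac{1}{150} - 11840\right) = \left(-56959\right) \left(- \frac{1775999}{150}\right) = \frac{101159127041}{150}$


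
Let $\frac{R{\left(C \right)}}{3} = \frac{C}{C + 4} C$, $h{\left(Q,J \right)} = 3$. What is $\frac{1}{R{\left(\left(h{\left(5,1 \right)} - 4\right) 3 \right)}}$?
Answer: $\frac{1}{27} \approx 0.037037$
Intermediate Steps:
$R{\left(C \right)} = \frac{3 C^{2}}{4 + C}$ ($R{\left(C \right)} = 3 \frac{C}{C + 4} C = 3 \frac{C}{4 + C} C = 3 \frac{C^{2}}{4 + C} = \frac{3 C^{2}}{4 + C}$)
$\frac{1}{R{\left(\left(h{\left(5,1 \right)} - 4\right) 3 \right)}} = \frac{1}{3 \left(\left(3 - 4\right) 3\right)^{2} \frac{1}{4 + \left(3 - 4\right) 3}} = \frac{1}{3 \left(\left(-1\right) 3\right)^{2} \frac{1}{4 - 3}} = \frac{1}{3 \left(-3\right)^{2} \frac{1}{4 - 3}} = \frac{1}{3 \cdot 9 \cdot 1^{-1}} = \frac{1}{3 \cdot 9 \cdot 1} = \frac{1}{27}$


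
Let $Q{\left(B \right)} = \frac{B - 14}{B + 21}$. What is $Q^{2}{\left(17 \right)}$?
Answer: $\frac{9}{1444} \approx 0.0062327$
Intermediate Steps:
$Q{\left(B \right)} = \frac{-14 + B}{21 + B}$
$Q^{2}{\left(17 \right)} = \left(\frac{-14 + 17}{21 + 17}\right)^{2} = \left(\frac{1}{38} \cdot 3\right)^{2} = \left(\frac{3}{38}\right)^{2} = \frac{9}{1444}$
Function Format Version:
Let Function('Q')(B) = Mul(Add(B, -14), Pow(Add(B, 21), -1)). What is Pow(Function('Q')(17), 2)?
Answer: Rational(9, 1444) ≈ 0.0062327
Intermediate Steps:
Function('Q')(B) = Mul(Pow(Add(21, B), -1), Add(-14, B)) (Function('Q')(B) = Mul(Add(-14, B), Pow(Add(21, B), -1)) = Mul(Pow(Add(21, B), -1), Add(-14, B)))
Pow(Function('Q')(17), 2) = Pow(Mul(Pow(Add(21, 17), -1), Add(-14, 17)), 2) = Pow(Mul(Pow(38, -1), 3), 2) = Pow(Mul(Rational(1, 38), 3), 2) = Pow(Rational(3, 38), 2) = Rational(9, 1444)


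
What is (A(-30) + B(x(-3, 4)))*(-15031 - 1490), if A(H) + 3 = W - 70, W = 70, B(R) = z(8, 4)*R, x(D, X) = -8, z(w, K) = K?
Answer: 578235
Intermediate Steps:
B(R) = 4*R
A(H) = -3 (A(H) = -3 + (70 - 70) = -3 + 0 = -3)
(A(-30) + B(x(-3, 4)))*(-15031 - 1490) = (-3 + 4*(-8))*(-15031 - 1490) = (-3 - 32)*(-16521) = -35*(-16521) = 578235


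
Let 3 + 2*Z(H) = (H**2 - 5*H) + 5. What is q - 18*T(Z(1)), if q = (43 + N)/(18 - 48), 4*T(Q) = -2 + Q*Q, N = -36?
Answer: 64/15 ≈ 4.2667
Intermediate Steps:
Z(H) = 1 + H**2/2 - 5*H/2 (Z(H) = -3/2 + ((H**2 - 5*H) + 5)/2 = -3/2 + (5 + H**2 - 5*H)/2 = -3/2 + (5/2 + H**2/2 - 5*H/2) = 1 + H**2/2 - 5*H/2)
T(Q) = -1/2 + Q**2/4 (T(Q) = (-2 + Q*Q)/4 = (-2 + Q**2)/4 = -1/2 + Q**2/4)
q = -7/30 (q = (43 - 36)/(18 - 48) = 7/(-30) = 7*(-1/30) = -7/30 ≈ -0.23333)
q - 18*T(Z(1)) = -7/30 - 18*(-1/2 + (1 + (1/2)*1**2 - 5/2*1)**2/4) = -7/30 - 18*(-1/2 + (1 + (1/2)*1 - 5/2)**2/4) = -7/30 - 18*(-1/2 + (1 + 1/2 - 5/2)**2/4) = -7/30 - 18*(-1/2 + (1/4)*(-1)**2) = -7/30 - 18*(-1/2 + (1/4)*1) = -7/30 - 18*(-1/2 + 1/4) = -7/30 - 18*(-1/4) = -7/30 + 9/2 = 64/15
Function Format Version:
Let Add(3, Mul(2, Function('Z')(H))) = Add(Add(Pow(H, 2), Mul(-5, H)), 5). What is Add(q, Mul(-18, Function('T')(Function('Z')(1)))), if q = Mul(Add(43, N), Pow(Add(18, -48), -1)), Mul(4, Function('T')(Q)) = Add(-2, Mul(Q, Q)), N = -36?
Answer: Rational(64, 15) ≈ 4.2667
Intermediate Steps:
Function('Z')(H) = Add(1, Mul(Rational(1, 2), Pow(H, 2)), Mul(Rational(-5, 2), H)) (Function('Z')(H) = Add(Rational(-3, 2), Mul(Rational(1, 2), Add(Add(Pow(H, 2), Mul(-5, H)), 5))) = Add(Rational(-3, 2), Mul(Rational(1, 2), Add(5, Pow(H, 2), Mul(-5, H)))) = Add(Rational(-3, 2), Add(Rational(5, 2), Mul(Rational(1, 2), Pow(H, 2)), Mul(Rational(-5, 2), H))) = Add(1, Mul(Rational(1, 2), Pow(H, 2)), Mul(Rational(-5, 2), H)))
Function('T')(Q) = Add(Rational(-1, 2), Mul(Rational(1, 4), Pow(Q, 2))) (Function('T')(Q) = Mul(Rational(1, 4), Add(-2, Mul(Q, Q))) = Mul(Rational(1, 4), Add(-2, Pow(Q, 2))) = Add(Rational(-1, 2), Mul(Rational(1, 4), Pow(Q, 2))))
q = Rational(-7, 30) (q = Mul(Add(43, -36), Pow(Add(18, -48), -1)) = Mul(7, Pow(-30, -1)) = Mul(7, Rational(-1, 30)) = Rational(-7, 30) ≈ -0.23333)
Add(q, Mul(-18, Function('T')(Function('Z')(1)))) = Add(Rational(-7, 30), Mul(-18, Add(Rational(-1, 2), Mul(Rational(1, 4), Pow(Add(1, Mul(Rational(1, 2), Pow(1, 2)), Mul(Rational(-5, 2), 1)), 2))))) = Add(Rational(-7, 30), Mul(-18, Add(Rational(-1, 2), Mul(Rational(1, 4), Pow(Add(1, Mul(Rational(1, 2), 1), Rational(-5, 2)), 2))))) = Add(Rational(-7, 30), Mul(-18, Add(Rational(-1, 2), Mul(Rational(1, 4), Pow(Add(1, Rational(1, 2), Rational(-5, 2)), 2))))) = Add(Rational(-7, 30), Mul(-18, Add(Rational(-1, 2), Mul(Rational(1, 4), Pow(-1, 2))))) = Add(Rational(-7, 30), Mul(-18, Add(Rational(-1, 2), Mul(Rational(1, 4), 1)))) = Add(Rational(-7, 30), Mul(-18, Add(Rational(-1, 2), Rational(1, 4)))) = Add(Rational(-7, 30), Mul(-18, Rational(-1, 4))) = Add(Rational(-7, 30), Rational(9, 2)) = Rational(64, 15)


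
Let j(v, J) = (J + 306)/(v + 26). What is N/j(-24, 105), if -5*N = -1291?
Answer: 2582/2055 ≈ 1.2564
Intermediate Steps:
j(v, J) = (306 + J)/(26 + v)
N = 1291/5 (N = -1/5*(-1291) = 1291/5 ≈ 258.20)
N/j(-24, 105) = 1291/(5*(((306 + 105)/(26 - 24)))) = 1291/(5*((411/2))) = 1291/(5*(((1/2)*411))) = 1291/(5*(411/2)) = (1291/5)*(2/411) = 2582/2055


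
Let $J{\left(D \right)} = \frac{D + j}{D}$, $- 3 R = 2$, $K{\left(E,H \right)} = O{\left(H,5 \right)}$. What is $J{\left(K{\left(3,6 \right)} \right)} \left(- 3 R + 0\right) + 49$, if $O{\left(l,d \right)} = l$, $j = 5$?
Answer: $\frac{158}{3} \approx 52.667$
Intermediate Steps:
$K{\left(E,H \right)} = H$
$R = - \frac{2}{3}$ ($R = \left(- \frac{1}{3}\right) 2 = - \frac{2}{3} \approx -0.66667$)
$J{\left(D \right)} = \frac{5 + D}{D}$ ($J{\left(D \right)} = \frac{D + 5}{D} = \frac{5 + D}{D}$)
$J{\left(K{\left(3,6 \right)} \right)} \left(- 3 R + 0\right) + 49 = \frac{5 + 6}{6} \left(\left(-3\right) \left(- \frac{2}{3}\right) + 0\right) + 49 = \frac{1}{6} \cdot 11 \left(2 + 0\right) + 49 = \frac{11}{6} \cdot 2 + 49 = \frac{11}{3} + 49 = \frac{158}{3}$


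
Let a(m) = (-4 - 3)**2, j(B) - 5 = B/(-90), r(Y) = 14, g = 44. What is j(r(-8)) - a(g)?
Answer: -1987/45 ≈ -44.156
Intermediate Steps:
j(B) = 5 - B/90 (j(B) = 5 + B/(-90) = 5 + B*(-1/90) = 5 - B/90)
a(m) = 49 (a(m) = (-7)**2 = 49)
j(r(-8)) - a(g) = (5 - 1/90*14) - 1*49 = (5 - 7/45) - 49 = 218/45 - 49 = -1987/45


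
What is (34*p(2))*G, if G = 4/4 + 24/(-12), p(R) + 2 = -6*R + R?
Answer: 408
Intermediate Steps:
p(R) = -2 - 5*R (p(R) = -2 + (-6*R + R) = -2 - 5*R)
G = -1 (G = 4*(¼) + 24*(-1/12) = 1 - 2 = -1)
(34*p(2))*G = (34*(-2 - 5*2))*(-1) = (34*(-2 - 10))*(-1) = (34*(-12))*(-1) = -408*(-1) = 408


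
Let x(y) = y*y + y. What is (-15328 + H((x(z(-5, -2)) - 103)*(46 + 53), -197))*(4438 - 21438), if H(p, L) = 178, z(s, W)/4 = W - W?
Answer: 257550000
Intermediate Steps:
z(s, W) = 0 (z(s, W) = 4*(W - W) = 4*0 = 0)
x(y) = y + y**2 (x(y) = y**2 + y = y + y**2)
(-15328 + H((x(z(-5, -2)) - 103)*(46 + 53), -197))*(4438 - 21438) = (-15328 + 178)*(4438 - 21438) = -15150*(-17000) = 257550000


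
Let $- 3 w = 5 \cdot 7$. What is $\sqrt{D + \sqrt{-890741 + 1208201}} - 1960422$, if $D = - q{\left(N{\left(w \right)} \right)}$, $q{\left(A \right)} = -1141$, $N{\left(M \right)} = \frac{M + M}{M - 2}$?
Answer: $-1960422 + \sqrt{1141 + 2 \sqrt{79365}} \approx -1.9604 \cdot 10^{6}$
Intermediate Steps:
$w = - \frac{35}{3}$ ($w = - \frac{5 \cdot 7}{3} = \left(- \frac{1}{3}\right) 35 = - \frac{35}{3} \approx -11.667$)
$N{\left(M \right)} = \frac{2 M}{-2 + M}$
$D = 1141$ ($D = \left(-1\right) \left(-1141\right) = 1141$)
$\sqrt{D + \sqrt{-890741 + 1208201}} - 1960422 = \sqrt{1141 + \sqrt{-890741 + 1208201}} - 1960422 = \sqrt{1141 + \sqrt{317460}} - 1960422 = \sqrt{1141 + 2 \sqrt{79365}} - 1960422 = -1960422 + \sqrt{1141 + 2 \sqrt{79365}}$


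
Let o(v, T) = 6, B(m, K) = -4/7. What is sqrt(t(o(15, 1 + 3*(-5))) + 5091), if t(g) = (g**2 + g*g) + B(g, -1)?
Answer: sqrt(252959)/7 ≈ 71.850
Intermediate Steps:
B(m, K) = -4/7 (B(m, K) = -4*1/7 = -4/7)
t(g) = -4/7 + 2*g**2 (t(g) = (g**2 + g*g) - 4/7 = (g**2 + g**2) - 4/7 = 2*g**2 - 4/7 = -4/7 + 2*g**2)
sqrt(t(o(15, 1 + 3*(-5))) + 5091) = sqrt((-4/7 + 2*6**2) + 5091) = sqrt((-4/7 + 2*36) + 5091) = sqrt((-4/7 + 72) + 5091) = sqrt(500/7 + 5091) = sqrt(36137/7) = sqrt(252959)/7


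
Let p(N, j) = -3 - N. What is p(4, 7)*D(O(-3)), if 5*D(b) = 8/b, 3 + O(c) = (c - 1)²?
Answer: -56/65 ≈ -0.86154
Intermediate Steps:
O(c) = -3 + (-1 + c)² (O(c) = -3 + (c - 1)² = -3 + (-1 + c)²)
D(b) = 8/(5*b) (D(b) = (8/b)/5 = 8/(5*b))
p(4, 7)*D(O(-3)) = (-3 - 1*4)*(8/(5*(-3 + (-1 - 3)²))) = (-3 - 4)*(8/(5*(-3 + (-4)²))) = -56/(5*(-3 + 16)) = -56/(5*13) = -7*8/65 = -56/65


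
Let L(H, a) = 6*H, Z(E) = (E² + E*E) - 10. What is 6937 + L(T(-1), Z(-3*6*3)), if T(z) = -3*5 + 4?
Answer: 6871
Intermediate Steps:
Z(E) = -10 + 2*E² (Z(E) = (E² + E²) - 10 = 2*E² - 10 = -10 + 2*E²)
T(z) = -11 (T(z) = -15 + 4 = -11)
6937 + L(T(-1), Z(-3*6*3)) = 6937 + 6*(-11) = 6937 - 66 = 6871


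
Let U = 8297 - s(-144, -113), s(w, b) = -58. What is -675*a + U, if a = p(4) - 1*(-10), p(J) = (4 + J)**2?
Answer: -41595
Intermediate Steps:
U = 8355 (U = 8297 - 1*(-58) = 8297 + 58 = 8355)
a = 74 (a = (4 + 4)**2 - 1*(-10) = 8**2 + 10 = 64 + 10 = 74)
-675*a + U = -675*74 + 8355 = -49950 + 8355 = -41595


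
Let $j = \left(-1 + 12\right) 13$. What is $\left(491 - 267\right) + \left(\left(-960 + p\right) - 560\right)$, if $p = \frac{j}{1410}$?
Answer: $- \frac{1827217}{1410} \approx -1295.9$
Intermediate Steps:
$j = 143$ ($j = 11 \cdot 13 = 143$)
$p = \frac{143}{1410} \approx 0.10142$
$\left(491 - 267\right) + \left(\left(-960 + p\right) - 560\right) = \left(491 - 267\right) + \left(\left(-960 + \frac{143}{1410}\right) - 560\right) = \left(491 - 267\right) - \frac{2143057}{1410} = 224 - \frac{2143057}{1410} = - \frac{1827217}{1410}$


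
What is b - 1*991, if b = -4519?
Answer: -5510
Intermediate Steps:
b - 1*991 = -4519 - 1*991 = -4519 - 991 = -5510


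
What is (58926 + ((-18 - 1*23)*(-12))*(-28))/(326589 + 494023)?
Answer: 525/9542 ≈ 0.055020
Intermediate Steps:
(58926 + ((-18 - 1*23)*(-12))*(-28))/(326589 + 494023) = (58926 + ((-18 - 23)*(-12))*(-28))/820612 = (58926 - 41*(-12)*(-28))*(1/820612) = (58926 + 492*(-28))*(1/820612) = (58926 - 13776)*(1/820612) = 45150*(1/820612) = 525/9542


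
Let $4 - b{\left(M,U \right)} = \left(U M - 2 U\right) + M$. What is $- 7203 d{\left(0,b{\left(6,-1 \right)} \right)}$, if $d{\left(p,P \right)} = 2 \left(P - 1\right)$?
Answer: $-14406$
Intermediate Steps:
$b{\left(M,U \right)} = 4 - M + 2 U - M U$ ($b{\left(M,U \right)} = 4 - \left(\left(U M - 2 U\right) + M\right) = 4 - \left(\left(M U - 2 U\right) + M\right) = 4 - \left(\left(- 2 U + M U\right) + M\right) = 4 - \left(M - 2 U + M U\right) = 4 - M + 2 U - M U$)
$d{\left(p,P \right)} = -2 + 2 P$ ($d{\left(p,P \right)} = 2 \left(-1 + P\right) = -2 + 2 P$)
$- 7203 d{\left(0,b{\left(6,-1 \right)} \right)} = - 7203 \left(-2 + 2 \left(4 - 6 + 2 \left(-1\right) - 6 \left(-1\right)\right)\right) = - 7203 \left(-2 + 2 \left(4 - 6 - 2 + 6\right)\right) = - 7203 \left(-2 + 2 \cdot 2\right) = - 7203 \left(-2 + 4\right) = \left(-7203\right) 2 = -14406$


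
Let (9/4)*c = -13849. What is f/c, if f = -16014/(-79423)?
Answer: -72063/2199858254 ≈ -3.2758e-5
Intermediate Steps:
c = -55396/9 (c = (4/9)*(-13849) = -55396/9 ≈ -6155.1)
f = 16014/79423 (f = -16014*(-1/79423) = 16014/79423 ≈ 0.20163)
f/c = 16014/(79423*(-55396/9)) = (16014/79423)*(-9/55396) = -72063/2199858254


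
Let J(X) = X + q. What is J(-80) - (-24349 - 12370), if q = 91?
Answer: 36730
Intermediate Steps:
J(X) = 91 + X (J(X) = X + 91 = 91 + X)
J(-80) - (-24349 - 12370) = (91 - 80) - (-24349 - 12370) = 11 - 1*(-36719) = 11 + 36719 = 36730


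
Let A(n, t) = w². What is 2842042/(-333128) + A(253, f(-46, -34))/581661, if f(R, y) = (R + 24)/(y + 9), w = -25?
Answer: -826448393381/96883782804 ≈ -8.5303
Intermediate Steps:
f(R, y) = (24 + R)/(9 + y)
A(n, t) = 625 (A(n, t) = (-25)² = 625)
2842042/(-333128) + A(253, f(-46, -34))/581661 = 2842042/(-333128) + 625/581661 = 2842042*(-1/333128) + 625*(1/581661) = -1421021/166564 + 625/581661 = -826448393381/96883782804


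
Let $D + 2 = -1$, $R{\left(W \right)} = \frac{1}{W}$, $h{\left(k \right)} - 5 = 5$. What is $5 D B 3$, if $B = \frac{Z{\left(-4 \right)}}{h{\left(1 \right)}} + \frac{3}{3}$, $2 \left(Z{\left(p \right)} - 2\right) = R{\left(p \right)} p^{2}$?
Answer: $-45$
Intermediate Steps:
$h{\left(k \right)} = 10$ ($h{\left(k \right)} = 5 + 5 = 10$)
$Z{\left(p \right)} = 2 + \frac{p}{2}$ ($Z{\left(p \right)} = 2 + \frac{\frac{1}{p} p^{2}}{2} = 2 + \frac{p}{2}$)
$D = -3$ ($D = -2 - 1 = -3$)
$B = 1$ ($B = \frac{2 + \frac{1}{2} \left(-4\right)}{10} + \frac{3}{3} = \left(2 - 2\right) \frac{1}{10} + 3 \cdot \frac{1}{3} = 0 \cdot \frac{1}{10} + 1 = 0 + 1 = 1$)
$5 D B 3 = 5 \left(-3\right) 1 \cdot 3 = 5 \left(\left(-3\right) 3\right) = 5 \left(-9\right) = -45$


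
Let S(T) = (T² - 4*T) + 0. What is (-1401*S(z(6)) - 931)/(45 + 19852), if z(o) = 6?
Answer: -17743/19897 ≈ -0.89174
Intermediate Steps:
S(T) = T² - 4*T
(-1401*S(z(6)) - 931)/(45 + 19852) = (-8406*(-4 + 6) - 931)/(45 + 19852) = (-8406*2 - 931)/19897 = (-1401*12 - 931)*(1/19897) = (-16812 - 931)*(1/19897) = -17743*1/19897 = -17743/19897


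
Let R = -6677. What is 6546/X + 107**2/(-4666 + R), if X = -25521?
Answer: -122147069/96494901 ≈ -1.2658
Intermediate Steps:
6546/X + 107**2/(-4666 + R) = 6546/(-25521) + 107**2/(-4666 - 6677) = 6546*(-1/25521) + 11449/(-11343) = -2182/8507 + 11449*(-1/11343) = -2182/8507 - 11449/11343 = -122147069/96494901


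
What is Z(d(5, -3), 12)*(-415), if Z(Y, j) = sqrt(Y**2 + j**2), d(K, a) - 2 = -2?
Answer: -4980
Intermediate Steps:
d(K, a) = 0 (d(K, a) = 2 - 2 = 0)
Z(d(5, -3), 12)*(-415) = sqrt(0**2 + 12**2)*(-415) = sqrt(0 + 144)*(-415) = sqrt(144)*(-415) = 12*(-415) = -4980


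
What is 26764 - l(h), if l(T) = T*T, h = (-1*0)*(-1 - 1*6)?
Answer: 26764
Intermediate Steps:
h = 0 (h = 0*(-1 - 6) = 0*(-7) = 0)
l(T) = T²
26764 - l(h) = 26764 - 1*0² = 26764 - 1*0 = 26764 + 0 = 26764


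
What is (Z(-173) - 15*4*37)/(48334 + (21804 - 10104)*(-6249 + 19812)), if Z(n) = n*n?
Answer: 2519/14430494 ≈ 0.00017456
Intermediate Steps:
Z(n) = n**2
(Z(-173) - 15*4*37)/(48334 + (21804 - 10104)*(-6249 + 19812)) = ((-173)**2 - 15*4*37)/(48334 + (21804 - 10104)*(-6249 + 19812)) = (29929 - 60*37)/(48334 + 11700*13563) = (29929 - 2220)/(48334 + 158687100) = 27709/158735434 = 27709*(1/158735434) = 2519/14430494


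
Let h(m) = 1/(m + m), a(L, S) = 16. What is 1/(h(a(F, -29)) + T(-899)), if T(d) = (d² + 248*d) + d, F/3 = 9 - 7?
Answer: 32/18699201 ≈ 1.7113e-6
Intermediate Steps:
F = 6 (F = 3*(9 - 7) = 3*2 = 6)
T(d) = d² + 249*d
h(m) = 1/(2*m)
1/(h(a(F, -29)) + T(-899)) = 1/((½)/16 - 899*(249 - 899)) = 1/((½)*(1/16) - 899*(-650)) = 1/(1/32 + 584350) = 1/(18699201/32) = 32/18699201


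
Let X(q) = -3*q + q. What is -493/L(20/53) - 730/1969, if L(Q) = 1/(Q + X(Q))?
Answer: 19375650/104357 ≈ 185.67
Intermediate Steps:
X(q) = -2*q
L(Q) = -1/Q (L(Q) = 1/(Q - 2*Q) = 1/(-Q) = -1/Q)
-493/L(20/53) - 730/1969 = -493*(-20/53) - 730/1969 = 9860/53 - 730/1969 = 19375650/104357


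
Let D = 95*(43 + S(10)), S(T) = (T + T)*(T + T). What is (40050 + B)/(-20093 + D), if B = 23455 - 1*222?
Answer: 63283/21992 ≈ 2.8775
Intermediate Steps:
B = 23233 (B = 23455 - 222 = 23233)
S(T) = 4*T² (S(T) = (2*T)*(2*T) = 4*T²)
D = 42085 (D = 95*(43 + 4*10²) = 95*(43 + 4*100) = 95*(43 + 400) = 95*443 = 42085)
(40050 + B)/(-20093 + D) = (40050 + 23233)/(-20093 + 42085) = 63283/21992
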